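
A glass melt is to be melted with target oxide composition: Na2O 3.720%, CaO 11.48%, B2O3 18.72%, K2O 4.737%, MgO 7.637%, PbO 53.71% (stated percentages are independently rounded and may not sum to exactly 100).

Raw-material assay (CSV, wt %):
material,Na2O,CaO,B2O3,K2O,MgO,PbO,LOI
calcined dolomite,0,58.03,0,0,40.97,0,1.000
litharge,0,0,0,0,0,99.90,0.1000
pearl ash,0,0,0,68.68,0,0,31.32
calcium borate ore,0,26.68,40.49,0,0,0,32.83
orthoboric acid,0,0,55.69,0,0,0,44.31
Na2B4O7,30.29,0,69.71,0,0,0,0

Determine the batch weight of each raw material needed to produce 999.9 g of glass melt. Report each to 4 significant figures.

All internal work keeps full float precision at all times. Values along the way are displayed with 4-significant-digit rounding as written; each reported figure carries a single rounding; all derived quantities are re-derived using the weight values per 999.9 g of glass at exact precision (net glass mass, six oxide percentages, yield, LOI, totals) as they appear in the problem or answer text.
Target oxide masses per 999.9 g glass melt:
  Na2O: 3.720% × 999.9 = 37.20 g
  CaO: 11.48% × 999.9 = 114.8 g
  B2O3: 18.72% × 999.9 = 187.2 g
  K2O: 4.737% × 999.9 = 47.37 g
  MgO: 7.637% × 999.9 = 76.36 g
  PbO: 53.71% × 999.9 = 537.0 g
Balance tally, oxide-wise, per the reported batch figures, for the quoted basis mass (sums match the target masses exact up to rounding of places):
  Na2O: 122.8·0.3029 = 37.20 g (target 37.20 g)
  CaO: 186.4·0.5803 + 24.85·0.2668 = 114.8 g (target 114.8 g)
  B2O3: 24.85·0.4049 + 164.3·0.5569 + 122.8·0.6971 = 187.2 g (target 187.2 g)
  K2O: 68.97·0.6868 = 47.37 g (target 47.37 g)
  MgO: 186.4·0.4097 = 76.37 g (target 76.36 g)
  PbO: 537.6·0.9990 = 537.1 g (target 537.0 g)
Consistency of the glass mass: the batch minus its LOI: 1000 g (per-oxide target masses sum to 999.9 g; versus the stated basis of 999.9 g — gaps are rounding artifacts).
Whole-batch sum: Σ batch = 1105 g; ignition loss, Σ(batch × LOI) = 105.0 g; the yield ratio, glass ÷ batch: 90.50%.

Batch per 999.9 g glass melt:
  calcined dolomite: 186.4 g
  litharge: 537.6 g
  pearl ash: 68.97 g
  calcium borate ore: 24.85 g
  orthoboric acid: 164.3 g
  Na2B4O7: 122.8 g
Total batch = 1105 g; LOI loss = 105.0 g; yield = 90.50%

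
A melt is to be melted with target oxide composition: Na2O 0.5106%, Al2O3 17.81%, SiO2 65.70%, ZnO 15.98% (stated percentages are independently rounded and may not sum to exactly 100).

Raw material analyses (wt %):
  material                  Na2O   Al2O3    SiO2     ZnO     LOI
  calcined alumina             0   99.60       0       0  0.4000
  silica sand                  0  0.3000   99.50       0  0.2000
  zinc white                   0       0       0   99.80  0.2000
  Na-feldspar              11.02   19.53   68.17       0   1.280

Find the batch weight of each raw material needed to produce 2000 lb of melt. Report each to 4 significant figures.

Batch per 2000 lb melt:
  calcined alumina: 335.7 lb
  silica sand: 1257 lb
  zinc white: 320.2 lb
  Na-feldspar: 92.67 lb
Total batch = 2006 lb; LOI loss = 5.683 lb; yield = 99.72%

Working values are shown, rounded to four significant figures, alongside each step. All arithmetic maintains full precision in all steps; each reported value is rounded just once. Derived quantities, which include ignition loss, four oxide percentages, glass mass, totals, yield, are carried in exact precision, as set out in the problem or the answer, using the weight values on 2000 lb of glass.
Per-oxide target masses for 2000 lb melt:
  Na2O: 0.5106% × 2000 = 10.21 lb
  Al2O3: 17.81% × 2000 = 356.2 lb
  SiO2: 65.70% × 2000 = 1314 lb
  ZnO: 15.98% × 2000 = 319.6 lb
Sums-versus-targets review working from each reported weight, under the basis named above (every target is met by its sum up to rounding of the answer):
  Na2O: 92.67·0.1102 = 10.21 lb (target 10.21 lb)
  Al2O3: 335.7·0.9960 + 1257·0.003000 + 92.67·0.1953 = 356.2 lb (target 356.2 lb)
  SiO2: 1257·0.9950 + 92.67·0.6817 = 1314 lb (target 1314 lb)
  ZnO: 320.2·0.9980 = 319.6 lb (target 319.6 lb)
The glass-mass cross-check: total batch − LOI = 2000 lb (the targets, summed, come to 2000 lb; against the stated basis, 2000 lb — a pure rounding effect).
Total batch = Σ batch = 2006 lb; LOI removed, Σ of batch·LOI: 5.683 lb; as yield: glass ÷ batch → 99.72%.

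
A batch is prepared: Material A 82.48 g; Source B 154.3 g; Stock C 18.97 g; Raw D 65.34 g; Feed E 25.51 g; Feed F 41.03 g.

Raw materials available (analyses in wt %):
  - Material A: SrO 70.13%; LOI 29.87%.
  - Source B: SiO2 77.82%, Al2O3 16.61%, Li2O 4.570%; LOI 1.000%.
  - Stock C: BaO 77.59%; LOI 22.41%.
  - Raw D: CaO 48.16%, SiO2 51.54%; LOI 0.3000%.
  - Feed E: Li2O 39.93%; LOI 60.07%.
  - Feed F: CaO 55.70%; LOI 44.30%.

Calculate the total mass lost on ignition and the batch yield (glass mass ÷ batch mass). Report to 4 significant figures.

Exact precision is kept in every operation. Working values are shown rounded off to 4 significant figures at each printed step. A single rounding finalizes every reported figure; the derived quantities (the yield, the totals, LOI, glass mass, six oxide percentages) are re-derived in full float precision using the weight values for 323.5 g of glass, as they appear in the problem or answer text.
Material-by-material LOI:
  Material A: 82.48 × 0.2987 = 24.64 g
  Source B: 154.3 × 0.01000 = 1.543 g
  Stock C: 18.97 × 0.2241 = 4.251 g
  Raw D: 65.34 × 0.003000 = 0.1960 g
  Feed E: 25.51 × 0.6007 = 15.32 g
  Feed F: 41.03 × 0.4430 = 18.18 g
Total LOI = 64.13 g
Glass = batch − LOI = 387.6 − 64.13 = 323.5 g

LOI loss = 64.13 g; glass = 323.5 g; yield = 83.46%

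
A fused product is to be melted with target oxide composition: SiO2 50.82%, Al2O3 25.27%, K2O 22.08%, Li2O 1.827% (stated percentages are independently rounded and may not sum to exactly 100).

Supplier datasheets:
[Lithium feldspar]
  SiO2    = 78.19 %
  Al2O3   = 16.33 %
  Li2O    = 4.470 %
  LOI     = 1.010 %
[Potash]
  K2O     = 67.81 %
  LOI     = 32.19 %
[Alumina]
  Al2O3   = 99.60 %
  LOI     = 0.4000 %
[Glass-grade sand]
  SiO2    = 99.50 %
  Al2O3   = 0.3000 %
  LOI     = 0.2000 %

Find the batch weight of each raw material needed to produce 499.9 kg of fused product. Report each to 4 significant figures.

Batch per 499.9 kg fused product:
  Lithium feldspar: 204.3 kg
  Potash: 162.8 kg
  Alumina: 93.05 kg
  Glass-grade sand: 94.76 kg
Total batch = 554.9 kg; LOI loss = 55.03 kg; yield = 90.08%

All internal work maintains full float precision in all steps; values along the way are rounded to 4 significant figures wherever printed — every reported number is rounded once only — the derived quantities (the yield, glass mass, four oxide percentages, totals, LOI) are re-derived using the weight values per 499.9 kg of glass at full precision precisely as stated by either problem or answer.
Oxide-by-oxide targets in 499.9 kg fused product:
  SiO2: 50.82% × 499.9 = 254.0 kg
  Al2O3: 25.27% × 499.9 = 126.3 kg
  K2O: 22.08% × 499.9 = 110.4 kg
  Li2O: 1.827% × 499.9 = 9.133 kg
Balance tally, oxide-wise, from the weights as reported, for the quoted basis mass (oxide sums agree with the targets given rounding of the digits):
  SiO2: 204.3·0.7819 + 94.76·0.9950 = 254.0 kg (target 254.0 kg)
  Al2O3: 204.3·0.1633 + 93.05·0.9960 + 94.76·0.003000 = 126.3 kg (target 126.3 kg)
  K2O: 162.8·0.6781 = 110.4 kg (target 110.4 kg)
  Li2O: 204.3·0.04470 = 9.132 kg (target 9.133 kg)
Consistency of the glass mass: batch total minus LOI = 499.9 kg (per-oxide target masses sum to 499.9 kg; with the basis standing at 499.9 kg — deltas are rounding alone).
Summing the batch: Σ batch = 554.9 kg; LOI removed, Σ of batch·LOI: 55.03 kg; glass ÷ batch gives a yield of 90.08%.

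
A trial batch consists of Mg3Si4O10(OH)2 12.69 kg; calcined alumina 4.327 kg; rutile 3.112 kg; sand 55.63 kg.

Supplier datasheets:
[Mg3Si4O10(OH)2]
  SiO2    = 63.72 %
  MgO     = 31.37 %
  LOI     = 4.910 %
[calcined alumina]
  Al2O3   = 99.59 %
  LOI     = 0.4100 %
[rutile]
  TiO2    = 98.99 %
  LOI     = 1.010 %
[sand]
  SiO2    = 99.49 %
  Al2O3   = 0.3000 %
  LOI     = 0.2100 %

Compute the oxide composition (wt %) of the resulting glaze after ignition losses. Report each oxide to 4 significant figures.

Values along the way are rounded off to 4 significant figures when quoted. The working math carries exact precision at every stage. Each reported number undergoes a single rounding. All derived quantities (the totals, yield, glass mass, ignition loss, the four compositions) are rebuilt starting from the weights for 74.97 kg of glass at exact precision, as set out in problem or answer.
What the batch supplies per oxide:
  SiO2: 12.69·0.6372 + 55.63·0.9949 = 63.43 kg
  Al2O3: 4.327·0.9959 + 55.63·0.003000 = 4.476 kg
  MgO: 12.69·0.3137 = 3.981 kg
  TiO2: 3.112·0.9899 = 3.081 kg
LOI: 12.69·0.04910 + 4.327·0.004100 + 3.112·0.01010 + 55.63·0.002100 = 0.7891 kg
Glass = total batch minus LOI = 75.76 − 0.7891 = 74.97 kg (equal to the oxide-mass sum)
percent by weight: oxide/glass ×100

Glass mass = 74.97 kg (batch 75.76 − LOI 0.7891).
Composition: SiO2 84.61%, Al2O3 5.971%, MgO 5.310%, TiO2 4.109%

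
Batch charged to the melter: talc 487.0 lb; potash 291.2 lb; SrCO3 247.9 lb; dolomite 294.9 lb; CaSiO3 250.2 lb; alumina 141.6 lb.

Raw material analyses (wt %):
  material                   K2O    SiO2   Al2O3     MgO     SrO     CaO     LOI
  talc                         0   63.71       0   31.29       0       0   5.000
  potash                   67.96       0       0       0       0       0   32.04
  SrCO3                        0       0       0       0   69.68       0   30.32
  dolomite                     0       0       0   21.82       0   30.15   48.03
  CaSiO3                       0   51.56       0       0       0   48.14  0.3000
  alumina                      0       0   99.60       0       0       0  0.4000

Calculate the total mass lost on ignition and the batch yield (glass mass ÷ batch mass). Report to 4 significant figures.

In-progress results are displayed rounded to 4 significant digits alongside each step — each numeric step keeps exact precision in every operation — every reported figure is rounded only once — the derived quantities (the six compositions, ignition loss, yield, the totals, net glass mass) are computed using the weight values at 1377 lb of glass in full precision, as written in either problem or answer.
Per-material ignition loss:
  talc: 487.0 × 0.05000 = 24.35 lb
  potash: 291.2 × 0.3204 = 93.30 lb
  SrCO3: 247.9 × 0.3032 = 75.16 lb
  dolomite: 294.9 × 0.4803 = 141.6 lb
  CaSiO3: 250.2 × 0.003000 = 0.7506 lb
  alumina: 141.6 × 0.004000 = 0.5664 lb
Total LOI = 335.8 lb
Glass = batch − LOI = 1713 − 335.8 = 1377 lb

LOI loss = 335.8 lb; glass = 1377 lb; yield = 80.40%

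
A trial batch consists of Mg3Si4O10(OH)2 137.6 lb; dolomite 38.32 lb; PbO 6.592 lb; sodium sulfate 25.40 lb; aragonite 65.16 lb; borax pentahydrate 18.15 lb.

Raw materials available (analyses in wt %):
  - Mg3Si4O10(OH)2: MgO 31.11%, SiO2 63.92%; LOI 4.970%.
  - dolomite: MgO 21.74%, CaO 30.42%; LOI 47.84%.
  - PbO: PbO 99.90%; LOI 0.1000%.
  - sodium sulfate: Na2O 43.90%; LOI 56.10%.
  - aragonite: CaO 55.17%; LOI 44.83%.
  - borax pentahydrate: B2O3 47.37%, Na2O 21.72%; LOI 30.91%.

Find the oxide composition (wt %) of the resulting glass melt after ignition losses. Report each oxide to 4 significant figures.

The whole derivation runs at full precision from first step to last. The intermediate values are displayed (rounded to 4 significant digits) alongside each step; every reported result is rounded just once; derived quantities (six oxide percentages, net glass mass, LOI, totals, the yield) are computed starting from the weights per 217.0 lb of glass in exact precision as written in the question or the answer.
Mass of each oxide from the mix:
  B2O3: 18.15·0.4737 = 8.598 lb
  Na2O: 25.40·0.4390 + 18.15·0.2172 = 15.09 lb
  PbO: 6.592·0.9990 = 6.585 lb
  MgO: 137.6·0.3111 + 38.32·0.2174 = 51.14 lb
  CaO: 38.32·0.3042 + 65.16·0.5517 = 47.61 lb
  SiO2: 137.6·0.6392 = 87.95 lb
LOI: 137.6·0.04970 + 38.32·0.4784 + 6.592·0.001000 + 25.40·0.5610 + 65.16·0.4483 + 18.15·0.3091 = 74.25 lb
batch − LOI leaves glass = 291.2 − 74.25 = 217.0 lb (equal to the oxide-mass sum)
percent share: oxide ÷ glass, ×100

Glass mass = 217.0 lb (batch 291.2 − LOI 74.25).
Composition: B2O3 3.963%, Na2O 6.956%, PbO 3.035%, MgO 23.57%, CaO 21.94%, SiO2 40.54%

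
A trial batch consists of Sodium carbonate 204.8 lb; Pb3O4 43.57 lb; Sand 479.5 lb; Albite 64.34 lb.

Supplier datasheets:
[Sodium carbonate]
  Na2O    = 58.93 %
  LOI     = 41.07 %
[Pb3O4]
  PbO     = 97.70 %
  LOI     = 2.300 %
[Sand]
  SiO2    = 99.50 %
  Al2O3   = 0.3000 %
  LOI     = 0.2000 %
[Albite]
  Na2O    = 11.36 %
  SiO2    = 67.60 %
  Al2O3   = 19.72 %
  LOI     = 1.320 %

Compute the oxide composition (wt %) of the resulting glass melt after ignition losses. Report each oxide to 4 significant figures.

Glass mass = 705.3 lb (batch 792.2 − LOI 86.92).
Composition: PbO 6.036%, Na2O 18.15%, SiO2 73.81%, Al2O3 2.003%

The intermediate values are printed, with 4-significant-figure rounding, across the worked steps; every computation carries full float precision through every step — each reported number is rounded only once; all derived quantities, which include net glass mass, LOI, the yield, the totals, the four compositions, are rebuilt in full precision, as they appear in problem or answer, using the weight values on 705.3 lb of glass.
Oxide masses out of the charge:
  PbO: 43.57·0.9770 = 42.57 lb
  Na2O: 204.8·0.5893 + 64.34·0.1136 = 128.0 lb
  SiO2: 479.5·0.9950 + 64.34·0.6760 = 520.6 lb
  Al2O3: 479.5·0.003000 + 64.34·0.1972 = 14.13 lb
LOI: 204.8·0.4107 + 43.57·0.02300 + 479.5·0.002000 + 64.34·0.01320 = 86.92 lb
Net of LOI, the glass mass = 792.2 − 86.92 = 705.3 lb (= the summed oxide contributions)
percent by weight: oxide/glass ×100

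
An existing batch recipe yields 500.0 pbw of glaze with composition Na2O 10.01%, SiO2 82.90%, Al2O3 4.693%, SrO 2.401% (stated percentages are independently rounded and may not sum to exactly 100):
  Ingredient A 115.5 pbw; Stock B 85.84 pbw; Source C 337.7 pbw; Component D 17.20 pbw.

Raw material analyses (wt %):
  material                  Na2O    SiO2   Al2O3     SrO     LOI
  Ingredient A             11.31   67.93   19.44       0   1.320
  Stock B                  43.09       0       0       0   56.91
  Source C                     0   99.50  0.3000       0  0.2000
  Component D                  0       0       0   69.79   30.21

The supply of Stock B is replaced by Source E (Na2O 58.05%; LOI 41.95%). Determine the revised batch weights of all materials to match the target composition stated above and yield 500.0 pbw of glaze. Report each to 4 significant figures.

The whole derivation maintains full precision in every operation — intermediates are displayed with 4-significant-digit rounding at each printed step — every reported result takes a single rounding. All derived quantities, including the four compositions, glass mass, the yield, LOI, totals, are computed starting from the weights at 500.0 pbw of glass in full precision, as written in question or answer.
Target oxide masses per 500.0 pbw glaze:
  Na2O: 10.01% × 500.0 = 50.05 pbw
  SiO2: 82.90% × 500.0 = 414.5 pbw
  Al2O3: 4.693% × 500.0 = 23.46 pbw
  SrO: 2.401% × 500.0 = 12.00 pbw
Sums-versus-targets review with the batch weights as given, per the basis as stated (target by target, the sums agree net of answer rounding effects):
  Na2O: 115.5·0.1131 + 63.72·0.5805 = 50.05 pbw (target 50.05 pbw)
  SiO2: 115.5·0.6793 + 337.7·0.9950 = 414.5 pbw (target 414.5 pbw)
  Al2O3: 115.5·0.1944 + 337.7·0.003000 = 23.47 pbw (target 23.46 pbw)
  SrO: 17.20·0.6979 = 12.00 pbw (target 12.00 pbw)
Mass balance on the glass: total charge less LOI = 500.0 pbw (oxide target masses add up to 500.0 pbw; with the basis standing at 500.0 pbw — a pure rounding effect).
Total batch = Σ batch = 534.1 pbw; ignition loss, Σ(batch × LOI) = 34.13 pbw; yield: glass divided by total = 93.61%.

Revised batch per 500.0 pbw glaze:
  Ingredient A: 115.5 pbw
  Source E: 63.72 pbw
  Source C: 337.7 pbw
  Component D: 17.20 pbw
Total batch = 534.1 pbw; LOI loss = 34.13 pbw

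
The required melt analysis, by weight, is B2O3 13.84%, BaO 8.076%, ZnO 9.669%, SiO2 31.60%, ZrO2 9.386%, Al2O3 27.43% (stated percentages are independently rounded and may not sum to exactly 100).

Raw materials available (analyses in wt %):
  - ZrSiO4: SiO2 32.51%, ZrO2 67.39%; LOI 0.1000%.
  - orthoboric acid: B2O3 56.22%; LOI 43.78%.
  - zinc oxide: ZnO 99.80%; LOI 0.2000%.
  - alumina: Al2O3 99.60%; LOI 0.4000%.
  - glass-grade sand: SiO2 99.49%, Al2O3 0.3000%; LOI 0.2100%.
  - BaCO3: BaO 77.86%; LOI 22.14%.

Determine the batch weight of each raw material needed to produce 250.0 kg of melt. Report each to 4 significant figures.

Batch per 250.0 kg melt:
  ZrSiO4: 34.82 kg
  orthoboric acid: 61.54 kg
  zinc oxide: 24.22 kg
  alumina: 68.65 kg
  glass-grade sand: 68.03 kg
  BaCO3: 25.93 kg
Total batch = 283.2 kg; LOI loss = 33.18 kg; yield = 88.28%

All internal work maintains full precision through every step — working values are displayed rounded to 4 significant figures within the worked lines. Each reported value takes a single rounding — the derived quantities, including six oxide percentages, LOI, the yield, the totals, net glass mass, are recomputed starting from the weights per 250.0 kg of glass at full float precision, as set out in question or answer.
Target masses of each oxide per 250.0 kg melt:
  B2O3: 13.84% × 250.0 = 34.60 kg
  BaO: 8.076% × 250.0 = 20.19 kg
  ZnO: 9.669% × 250.0 = 24.17 kg
  SiO2: 31.60% × 250.0 = 79.00 kg
  ZrO2: 9.386% × 250.0 = 23.46 kg
  Al2O3: 27.43% × 250.0 = 68.58 kg
Verifying the oxide balance working from each reported weight, versus the basis set out (every target is met by its sum up to rounding of the answer):
  B2O3: 61.54·0.5622 = 34.60 kg (target 34.60 kg)
  BaO: 25.93·0.7786 = 20.19 kg (target 20.19 kg)
  ZnO: 24.22·0.9980 = 24.17 kg (target 24.17 kg)
  SiO2: 34.82·0.3251 + 68.03·0.9949 = 79.00 kg (target 79.00 kg)
  ZrO2: 34.82·0.6739 = 23.47 kg (target 23.46 kg)
  Al2O3: 68.65·0.9960 + 68.03·0.003000 = 68.58 kg (target 68.58 kg)
Glass mass check: whole batch net of LOI = 250.0 kg (the targets, summed, come to 250.0 kg; basis as stated: 250.0 kg — gaps are rounding artifacts).
Total batch = Σ batch = 283.2 kg; ignition loss, Σ(batch × LOI) = 33.18 kg; yield: glass divided by total = 88.28%.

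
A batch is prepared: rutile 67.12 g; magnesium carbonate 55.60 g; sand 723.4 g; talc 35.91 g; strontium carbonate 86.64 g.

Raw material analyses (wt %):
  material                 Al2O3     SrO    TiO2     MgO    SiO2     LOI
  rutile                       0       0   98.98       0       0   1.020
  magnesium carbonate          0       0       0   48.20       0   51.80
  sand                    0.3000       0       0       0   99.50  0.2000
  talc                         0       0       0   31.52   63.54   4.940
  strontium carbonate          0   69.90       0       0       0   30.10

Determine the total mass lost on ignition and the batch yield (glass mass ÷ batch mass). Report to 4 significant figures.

The working math holds full float precision at each step; mid-chain values appear rounded to four significant digits within the worked lines; exactly one rounding is applied to each reported result — the derived quantities are recomputed using the weight values on 909.9 g of glass in full precision (net glass mass, LOI, the five compositions, totals, yield) exactly as printed in the question or the answer.
Ignition loss by material:
  rutile: 67.12 × 0.01020 = 0.6846 g
  magnesium carbonate: 55.60 × 0.5180 = 28.80 g
  sand: 723.4 × 0.002000 = 1.447 g
  talc: 35.91 × 0.04940 = 1.774 g
  strontium carbonate: 86.64 × 0.3010 = 26.08 g
Total LOI = 58.78 g
Glass = batch − LOI = 968.7 − 58.78 = 909.9 g

LOI loss = 58.78 g; glass = 909.9 g; yield = 93.93%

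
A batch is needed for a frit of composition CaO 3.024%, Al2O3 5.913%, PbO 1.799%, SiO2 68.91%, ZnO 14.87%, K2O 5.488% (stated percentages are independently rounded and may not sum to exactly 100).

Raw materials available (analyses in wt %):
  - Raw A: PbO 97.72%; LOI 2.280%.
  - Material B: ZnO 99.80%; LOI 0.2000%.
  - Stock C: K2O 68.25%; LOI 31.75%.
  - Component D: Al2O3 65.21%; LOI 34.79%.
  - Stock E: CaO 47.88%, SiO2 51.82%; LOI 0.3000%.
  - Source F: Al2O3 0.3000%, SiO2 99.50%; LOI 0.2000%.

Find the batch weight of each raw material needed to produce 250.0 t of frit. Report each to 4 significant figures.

Full precision is carried end to end; the intermediate values are printed, with 4-significant-digit rounding, when written out — every reported number is rounded just once — all derived quantities, including six oxide percentages, ignition loss, glass mass, totals, the yield, are recomputed using the weight values at 250.0 t of glass at exact precision, precisely as stated by problem or answer.
Target masses of each oxide per 250.0 t frit:
  CaO: 3.024% × 250.0 = 7.560 t
  Al2O3: 5.913% × 250.0 = 14.78 t
  PbO: 1.799% × 250.0 = 4.498 t
  SiO2: 68.91% × 250.0 = 172.3 t
  ZnO: 14.87% × 250.0 = 37.17 t
  K2O: 5.488% × 250.0 = 13.72 t
Checking each oxide sum working from each reported weight, at the basis given (target by target, the sums agree given rounding of the digits):
  CaO: 15.79·0.4788 = 7.560 t (target 7.560 t)
  Al2O3: 21.91·0.6521 + 164.9·0.003000 = 14.78 t (target 14.78 t)
  PbO: 4.602·0.9772 = 4.497 t (target 4.498 t)
  SiO2: 15.79·0.5182 + 164.9·0.9950 = 172.3 t (target 172.3 t)
  ZnO: 37.25·0.9980 = 37.18 t (target 37.17 t)
  K2O: 20.10·0.6825 = 13.72 t (target 13.72 t)
Glass mass check: the batch minus its LOI: 250.0 t (the Σ of target masses is 250.0 t; stated basis 250.0 t — any gap is answer rounding).
Total batch = Σ batch = 264.6 t; loss to ignition Σ batch·LOI = 14.56 t; yield: glass divided by total = 94.50%.

Batch per 250.0 t frit:
  Raw A: 4.602 t
  Material B: 37.25 t
  Stock C: 20.10 t
  Component D: 21.91 t
  Stock E: 15.79 t
  Source F: 164.9 t
Total batch = 264.6 t; LOI loss = 14.56 t; yield = 94.50%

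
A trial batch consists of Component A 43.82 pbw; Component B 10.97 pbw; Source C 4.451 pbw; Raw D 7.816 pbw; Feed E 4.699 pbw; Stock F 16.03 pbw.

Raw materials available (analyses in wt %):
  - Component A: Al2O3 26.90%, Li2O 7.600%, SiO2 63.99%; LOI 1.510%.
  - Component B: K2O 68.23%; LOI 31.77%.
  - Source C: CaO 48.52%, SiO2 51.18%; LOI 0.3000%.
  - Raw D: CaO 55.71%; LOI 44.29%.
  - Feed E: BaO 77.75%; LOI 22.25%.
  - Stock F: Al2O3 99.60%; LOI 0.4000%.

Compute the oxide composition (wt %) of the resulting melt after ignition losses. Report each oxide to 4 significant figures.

Glass mass = 79.05 pbw (batch 87.79 − LOI 8.732).
Composition: Al2O3 35.11%, K2O 9.468%, CaO 8.240%, Li2O 4.213%, SiO2 38.35%, BaO 4.621%

The intermediate values are shown (rounded to 4 significant figures) across the worked steps — every computation maintains full float precision in every operation. Every reported number includes exactly one rounding — the derived quantities, including six oxide percentages, ignition loss, yield, totals, net glass mass, are recomputed from the batch weights at 79.05 pbw of glass in exact precision as they appear in the question or the answer.
What the batch supplies per oxide:
  Al2O3: 43.82·0.2690 + 16.03·0.9960 = 27.75 pbw
  K2O: 10.97·0.6823 = 7.485 pbw
  CaO: 4.451·0.4852 + 7.816·0.5571 = 6.514 pbw
  Li2O: 43.82·0.07600 = 3.330 pbw
  SiO2: 43.82·0.6399 + 4.451·0.5118 = 30.32 pbw
  BaO: 4.699·0.7775 = 3.653 pbw
LOI: 43.82·0.01510 + 10.97·0.3177 + 4.451·0.003000 + 7.816·0.4429 + 4.699·0.2225 + 16.03·0.004000 = 8.732 pbw
Net of LOI, the glass mass = 87.79 − 8.732 = 79.05 pbw (the oxide masses sum to this)
each wt % is 100 × oxide ÷ glass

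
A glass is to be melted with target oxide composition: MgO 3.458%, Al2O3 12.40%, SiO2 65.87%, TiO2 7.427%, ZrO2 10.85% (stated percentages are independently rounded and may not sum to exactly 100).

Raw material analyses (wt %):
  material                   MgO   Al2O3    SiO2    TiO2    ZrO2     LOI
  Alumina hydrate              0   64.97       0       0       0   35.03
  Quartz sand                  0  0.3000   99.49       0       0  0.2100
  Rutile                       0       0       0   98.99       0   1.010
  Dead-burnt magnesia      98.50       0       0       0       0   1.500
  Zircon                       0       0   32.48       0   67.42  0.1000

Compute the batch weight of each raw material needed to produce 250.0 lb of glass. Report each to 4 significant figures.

Batch per 250.0 lb glass:
  Alumina hydrate: 47.01 lb
  Quartz sand: 152.4 lb
  Rutile: 18.76 lb
  Dead-burnt magnesia: 8.777 lb
  Zircon: 40.23 lb
Total batch = 267.2 lb; LOI loss = 17.15 lb; yield = 93.58%

The intermediate values are printed (rounded to four significant digits) when written out; every computation carries full float precision end to end; exactly one rounding lands on each reported result; all derived quantities are re-derived using the weight values at 250.0 lb of glass at exact precision (totals, net glass mass, the five compositions, yield, ignition loss) exactly as shown in the question or the answer.
The oxide mass targets at 250.0 lb glass:
  MgO: 3.458% × 250.0 = 8.645 lb
  Al2O3: 12.40% × 250.0 = 31.00 lb
  SiO2: 65.87% × 250.0 = 164.7 lb
  TiO2: 7.427% × 250.0 = 18.57 lb
  ZrO2: 10.85% × 250.0 = 27.12 lb
Per-oxide balance check applying the batch weights above, on the stated basis (target by target, the sums agree once rounding is allowed for):
  MgO: 8.777·0.9850 = 8.645 lb (target 8.645 lb)
  Al2O3: 47.01·0.6497 + 152.4·0.003000 = 31.00 lb (target 31.00 lb)
  SiO2: 152.4·0.9949 + 40.23·0.3248 = 164.7 lb (target 164.7 lb)
  TiO2: 18.76·0.9899 = 18.57 lb (target 18.57 lb)
  ZrO2: 40.23·0.6742 = 27.12 lb (target 27.12 lb)
Glass-mass bookkeeping: batch total minus LOI = 250.0 lb (the Σ of target masses is 250.0 lb; with the basis standing at 250.0 lb — gaps are rounding artifacts).
Batch total: Σ batch = 267.2 lb; Σ batch·LOI gives LOI loss = 17.15 lb; yield: glass divided by total = 93.58%.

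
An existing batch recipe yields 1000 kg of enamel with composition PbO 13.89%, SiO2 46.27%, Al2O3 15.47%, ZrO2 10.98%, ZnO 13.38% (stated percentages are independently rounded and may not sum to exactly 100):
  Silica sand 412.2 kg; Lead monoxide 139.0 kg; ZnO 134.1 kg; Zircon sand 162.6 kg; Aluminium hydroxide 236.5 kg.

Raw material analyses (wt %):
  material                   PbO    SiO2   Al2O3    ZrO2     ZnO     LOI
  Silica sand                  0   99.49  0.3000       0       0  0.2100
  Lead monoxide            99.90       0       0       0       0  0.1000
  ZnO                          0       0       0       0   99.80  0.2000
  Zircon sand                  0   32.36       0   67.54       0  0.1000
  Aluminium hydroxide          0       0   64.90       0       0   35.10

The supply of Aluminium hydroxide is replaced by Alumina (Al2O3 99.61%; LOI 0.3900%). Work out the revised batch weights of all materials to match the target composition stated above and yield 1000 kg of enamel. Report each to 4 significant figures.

Revised batch per 1000 kg enamel:
  Silica sand: 412.2 kg
  Lead monoxide: 139.0 kg
  ZnO: 134.1 kg
  Zircon sand: 162.6 kg
  Alumina: 154.1 kg
Total batch = 1002 kg; LOI loss = 2.036 kg

Rounding to four significant digits applies to each mid-chain value as printed — the whole derivation holds full precision all the way through. A single rounding completes every reported number — derived quantities, which include five oxide percentages, net glass mass, LOI, the yield, the totals, are computed at full precision, exactly as shown in question or answer, from the weighed amounts for 1000 kg of glass.
Oxide mass targets, per 1000 kg enamel:
  PbO: 13.89% × 1000 = 138.9 kg
  SiO2: 46.27% × 1000 = 462.7 kg
  Al2O3: 15.47% × 1000 = 154.7 kg
  ZrO2: 10.98% × 1000 = 109.8 kg
  ZnO: 13.38% × 1000 = 133.8 kg
Per-oxide balance check given the weights on record, at the basis given (delivered sums recover each target modulo rounding of the values):
  PbO: 139.0·0.9990 = 138.9 kg (target 138.9 kg)
  SiO2: 412.2·0.9949 + 162.6·0.3236 = 462.7 kg (target 462.7 kg)
  Al2O3: 412.2·0.003000 + 154.1·0.9961 = 154.7 kg (target 154.7 kg)
  ZrO2: 162.6·0.6754 = 109.8 kg (target 109.8 kg)
  ZnO: 134.1·0.9980 = 133.8 kg (target 133.8 kg)
Glass-mass bookkeeping: net batch after ignition = 1000 kg (targets for the oxides total 999.9 kg; the stated basis being 1000 kg — differing by rounding only).
Summing the batch: Σ batch = 1002 kg; loss to ignition Σ batch·LOI = 2.036 kg; yield: glass divided by total = 99.80%.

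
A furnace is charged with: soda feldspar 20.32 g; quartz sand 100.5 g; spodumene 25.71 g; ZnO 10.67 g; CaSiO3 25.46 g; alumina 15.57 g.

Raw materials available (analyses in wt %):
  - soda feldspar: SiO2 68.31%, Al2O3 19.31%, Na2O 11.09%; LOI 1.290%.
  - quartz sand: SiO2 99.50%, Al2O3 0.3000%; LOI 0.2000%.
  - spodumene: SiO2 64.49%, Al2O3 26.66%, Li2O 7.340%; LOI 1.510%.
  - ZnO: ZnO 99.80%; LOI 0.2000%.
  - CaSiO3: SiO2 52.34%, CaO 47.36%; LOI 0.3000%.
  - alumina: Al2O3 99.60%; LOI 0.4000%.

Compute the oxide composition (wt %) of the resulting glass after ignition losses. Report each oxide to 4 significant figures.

Intermediates appear, rounded to four significant figures, as written; the whole derivation runs at full float precision from start to finish — each reported figure receives exactly one rounding — derived quantities are recomputed in full precision (ignition loss, the yield, the six compositions, net glass mass, totals) from the batch weights for 197.2 g of glass as given in the problem or the answer.
Per-oxide mass from batch:
  SiO2: 20.32·0.6831 + 100.5·0.9950 + 25.71·0.6449 + 25.46·0.5234 = 143.8 g
  CaO: 25.46·0.4736 = 12.06 g
  Al2O3: 20.32·0.1931 + 100.5·0.003000 + 25.71·0.2666 + 15.57·0.9960 = 26.59 g
  Na2O: 20.32·0.1109 = 2.253 g
  Li2O: 25.71·0.07340 = 1.887 g
  ZnO: 10.67·0.9980 = 10.65 g
LOI: 20.32·0.01290 + 100.5·0.002000 + 25.71·0.01510 + 10.67·0.002000 + 25.46·0.003000 + 15.57·0.004000 = 1.011 g
Glass mass = batch − LOI = 198.2 − 1.011 = 197.2 g (= Σ oxide masses)
each oxide over glass, ×100, is wt %

Glass mass = 197.2 g (batch 198.2 − LOI 1.011).
Composition: SiO2 72.91%, CaO 6.114%, Al2O3 13.48%, Na2O 1.143%, Li2O 0.9569%, ZnO 5.399%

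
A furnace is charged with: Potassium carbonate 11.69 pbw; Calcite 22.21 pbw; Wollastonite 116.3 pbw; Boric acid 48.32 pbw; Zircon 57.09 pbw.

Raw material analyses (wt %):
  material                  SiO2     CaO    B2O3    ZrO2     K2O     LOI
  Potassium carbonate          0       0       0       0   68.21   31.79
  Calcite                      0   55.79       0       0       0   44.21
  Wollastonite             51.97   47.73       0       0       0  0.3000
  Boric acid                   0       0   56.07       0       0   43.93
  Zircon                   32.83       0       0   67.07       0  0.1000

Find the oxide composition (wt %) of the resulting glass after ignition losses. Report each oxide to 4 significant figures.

The whole derivation keeps full precision from first step to last — mid-chain values appear, rounded to four significant figures, in the working — every reported result takes just one rounding; derived quantities (totals, yield, glass mass, ignition loss, the five compositions) are re-derived in full float precision from the batch weights at 220.4 pbw of glass as written in either problem or answer.
Oxide masses out of the charge:
  SiO2: 116.3·0.5197 + 57.09·0.3283 = 79.18 pbw
  CaO: 22.21·0.5579 + 116.3·0.4773 = 67.90 pbw
  B2O3: 48.32·0.5607 = 27.09 pbw
  ZrO2: 57.09·0.6707 = 38.29 pbw
  K2O: 11.69·0.6821 = 7.974 pbw
LOI: 11.69·0.3179 + 22.21·0.4421 + 116.3·0.003000 + 48.32·0.4393 + 57.09·0.001000 = 35.17 pbw
Glass = total batch minus LOI = 255.6 − 35.17 = 220.4 pbw (= the summed oxide contributions)
each oxide over glass, ×100, is wt %

Glass mass = 220.4 pbw (batch 255.6 − LOI 35.17).
Composition: SiO2 35.92%, CaO 30.80%, B2O3 12.29%, ZrO2 17.37%, K2O 3.617%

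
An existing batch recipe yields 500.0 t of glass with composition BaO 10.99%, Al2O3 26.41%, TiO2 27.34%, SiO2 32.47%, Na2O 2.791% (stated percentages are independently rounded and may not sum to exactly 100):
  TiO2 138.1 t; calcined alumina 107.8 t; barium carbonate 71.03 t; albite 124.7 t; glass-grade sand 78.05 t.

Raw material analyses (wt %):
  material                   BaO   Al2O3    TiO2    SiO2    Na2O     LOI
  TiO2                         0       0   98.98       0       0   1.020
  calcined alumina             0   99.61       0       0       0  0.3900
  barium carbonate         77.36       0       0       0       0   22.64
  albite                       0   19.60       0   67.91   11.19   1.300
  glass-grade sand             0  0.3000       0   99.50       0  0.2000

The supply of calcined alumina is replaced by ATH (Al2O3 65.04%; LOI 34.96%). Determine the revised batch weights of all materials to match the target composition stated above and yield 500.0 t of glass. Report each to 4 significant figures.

Each numeric step keeps exact precision end to end — mid-chain values are displayed with 4-significant-figure rounding between the steps; a single rounding produces each reported figure — derived quantities, which include the totals, glass mass, five oxide percentages, the yield, ignition loss, are rebuilt at exact precision, as written in the question or the answer, from the weighed amounts for 500.0 t of glass.
Per-oxide target masses for 500.0 t glass:
  BaO: 10.99% × 500.0 = 54.95 t
  Al2O3: 26.41% × 500.0 = 132.0 t
  TiO2: 27.34% × 500.0 = 136.7 t
  SiO2: 32.47% × 500.0 = 162.4 t
  Na2O: 2.791% × 500.0 = 13.96 t
Mass-balance tally per oxide from the weights as reported, at the basis given (each sum matches its target mass within answer rounding):
  BaO: 71.03·0.7736 = 54.95 t (target 54.95 t)
  Al2O3: 165.1·0.6504 + 124.7·0.1960 + 78.05·0.003000 = 132.1 t (target 132.0 t)
  TiO2: 138.1·0.9898 = 136.7 t (target 136.7 t)
  SiO2: 124.7·0.6791 + 78.05·0.9950 = 162.3 t (target 162.4 t)
  Na2O: 124.7·0.1119 = 13.95 t (target 13.96 t)
Mass balance on the glass: the batch minus its LOI: 500.0 t (targets for the oxides total 500.0 t; basis as stated: 500.0 t — differing by rounding only).
Batch grand total — Σ batch = 577.0 t; the LOI term Σ batch·LOI equals 76.99 t; yield: glass divided by total = 86.66%.

Revised batch per 500.0 t glass:
  TiO2: 138.1 t
  ATH: 165.1 t
  barium carbonate: 71.03 t
  albite: 124.7 t
  glass-grade sand: 78.05 t
Total batch = 577.0 t; LOI loss = 76.99 t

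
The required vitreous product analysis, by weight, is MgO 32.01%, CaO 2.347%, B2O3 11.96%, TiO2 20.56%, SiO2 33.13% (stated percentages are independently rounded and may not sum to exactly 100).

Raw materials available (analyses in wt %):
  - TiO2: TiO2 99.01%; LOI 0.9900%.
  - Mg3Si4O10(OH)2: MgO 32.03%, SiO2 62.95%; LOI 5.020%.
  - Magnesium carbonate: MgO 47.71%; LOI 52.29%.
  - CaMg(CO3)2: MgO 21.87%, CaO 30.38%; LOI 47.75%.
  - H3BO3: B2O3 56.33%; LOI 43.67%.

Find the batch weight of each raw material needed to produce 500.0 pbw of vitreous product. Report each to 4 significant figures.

All internal work carries exact precision at every stage; intermediates are printed, rounded to four significant figures, in the working. Every reported number undergoes a single rounding; all derived quantities (totals, net glass mass, yield, five oxide percentages, LOI) are carried in full precision using the weight values for 500.0 pbw of glass, exactly as printed in either problem or answer.
Target masses of each oxide per 500.0 pbw vitreous product:
  MgO: 32.01% × 500.0 = 160.0 pbw
  CaO: 2.347% × 500.0 = 11.74 pbw
  B2O3: 11.96% × 500.0 = 59.80 pbw
  TiO2: 20.56% × 500.0 = 102.8 pbw
  SiO2: 33.13% × 500.0 = 165.6 pbw
Verifying the oxide balance per the reported batch figures, on the stated basis (sums match the target masses inside rounding margins):
  MgO: 263.1·0.3203 + 141.1·0.4771 + 38.63·0.2187 = 160.0 pbw (target 160.0 pbw)
  CaO: 38.63·0.3038 = 11.74 pbw (target 11.74 pbw)
  B2O3: 106.2·0.5633 = 59.82 pbw (target 59.80 pbw)
  TiO2: 103.8·0.9901 = 102.8 pbw (target 102.8 pbw)
  SiO2: 263.1·0.6295 = 165.6 pbw (target 165.6 pbw)
Glass-mass bookkeeping: total batch − LOI = 500.0 pbw (per-oxide target masses sum to 500.0 pbw; stated basis 500.0 pbw — rounding explains the deltas).
Whole-batch sum: Σ batch = 652.8 pbw; ignition loss, Σ(batch × LOI) = 152.8 pbw; yield: glass divided by total = 76.59%.

Batch per 500.0 pbw vitreous product:
  TiO2: 103.8 pbw
  Mg3Si4O10(OH)2: 263.1 pbw
  Magnesium carbonate: 141.1 pbw
  CaMg(CO3)2: 38.63 pbw
  H3BO3: 106.2 pbw
Total batch = 652.8 pbw; LOI loss = 152.8 pbw; yield = 76.59%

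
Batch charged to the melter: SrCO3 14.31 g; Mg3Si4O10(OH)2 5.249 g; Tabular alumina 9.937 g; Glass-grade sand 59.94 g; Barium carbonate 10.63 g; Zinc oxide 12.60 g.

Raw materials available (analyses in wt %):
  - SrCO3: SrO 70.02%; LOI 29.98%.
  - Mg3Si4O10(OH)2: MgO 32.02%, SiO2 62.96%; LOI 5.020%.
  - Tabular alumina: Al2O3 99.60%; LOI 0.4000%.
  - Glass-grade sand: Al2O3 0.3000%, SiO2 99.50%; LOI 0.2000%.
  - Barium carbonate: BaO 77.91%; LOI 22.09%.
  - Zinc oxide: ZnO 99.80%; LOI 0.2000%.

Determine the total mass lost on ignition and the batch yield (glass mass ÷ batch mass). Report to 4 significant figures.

LOI loss = 7.087 g; glass = 105.6 g; yield = 93.71%

The working math maintains exact precision all the way through. In-progress results are displayed rounded to four significant digits between the steps; a single rounding finalizes each reported figure; derived quantities (the six compositions, totals, glass mass, yield, ignition loss) are carried at full precision starting from the weights on 105.6 g of glass, exactly as shown in either problem or answer.
LOI of each material in turn:
  SrCO3: 14.31 × 0.2998 = 4.290 g
  Mg3Si4O10(OH)2: 5.249 × 0.05020 = 0.2635 g
  Tabular alumina: 9.937 × 0.004000 = 0.03975 g
  Glass-grade sand: 59.94 × 0.002000 = 0.1199 g
  Barium carbonate: 10.63 × 0.2209 = 2.348 g
  Zinc oxide: 12.60 × 0.002000 = 0.02520 g
Total LOI = 7.087 g
Glass = batch − LOI = 112.7 − 7.087 = 105.6 g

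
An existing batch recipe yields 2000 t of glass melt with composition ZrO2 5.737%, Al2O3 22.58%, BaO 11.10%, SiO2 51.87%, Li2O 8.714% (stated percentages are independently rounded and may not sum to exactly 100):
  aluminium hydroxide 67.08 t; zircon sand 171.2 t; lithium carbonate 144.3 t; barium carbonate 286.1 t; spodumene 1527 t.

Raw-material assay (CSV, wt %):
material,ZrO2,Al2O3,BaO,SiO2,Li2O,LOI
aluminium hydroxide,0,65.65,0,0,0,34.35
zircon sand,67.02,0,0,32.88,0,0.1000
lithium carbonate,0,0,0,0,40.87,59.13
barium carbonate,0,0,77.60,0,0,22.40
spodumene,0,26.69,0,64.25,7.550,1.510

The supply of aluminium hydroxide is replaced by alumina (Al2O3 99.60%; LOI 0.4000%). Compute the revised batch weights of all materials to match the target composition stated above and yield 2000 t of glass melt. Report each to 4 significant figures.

In-progress results are printed with 4-significant-digit rounding in the working — all internal work carries full precision in all steps; every reported figure takes exactly one rounding. All derived quantities (the five compositions, the totals, glass mass, ignition loss, the yield) are rebuilt at full precision starting from the weights per 2000 t of glass as written in either problem or answer.
Target oxide masses per 2000 t glass melt:
  ZrO2: 5.737% × 2000 = 114.7 t
  Al2O3: 22.58% × 2000 = 451.6 t
  BaO: 11.10% × 2000 = 222.0 t
  SiO2: 51.87% × 2000 = 1037 t
  Li2O: 8.714% × 2000 = 174.3 t
Checking each oxide sum on the weights just shown, for the quoted basis mass (delivered sums recover each target once rounding is allowed for):
  ZrO2: 171.2·0.6702 = 114.7 t (target 114.7 t)
  Al2O3: 44.22·0.9960 + 1527·0.2669 = 451.6 t (target 451.6 t)
  BaO: 286.1·0.7760 = 222.0 t (target 222.0 t)
  SiO2: 171.2·0.3288 + 1527·0.6425 = 1037 t (target 1037 t)
  Li2O: 144.3·0.4087 + 1527·0.07550 = 174.3 t (target 174.3 t)
Glass-mass sanity pass: the batch minus its LOI: 2000 t (oxide target masses add up to 2000 t; stated basis 2000 t — rounding explains the deltas).
Batch grand total — Σ batch = 2173 t; ignition loss, Σ(batch × LOI) = 172.8 t; yield, glass over the total, = 92.05%.

Revised batch per 2000 t glass melt:
  alumina: 44.22 t
  zircon sand: 171.2 t
  lithium carbonate: 144.3 t
  barium carbonate: 286.1 t
  spodumene: 1527 t
Total batch = 2173 t; LOI loss = 172.8 t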